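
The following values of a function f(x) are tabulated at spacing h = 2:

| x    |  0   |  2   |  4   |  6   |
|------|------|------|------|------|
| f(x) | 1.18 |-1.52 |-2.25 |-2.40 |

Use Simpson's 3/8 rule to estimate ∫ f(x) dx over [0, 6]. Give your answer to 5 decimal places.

-9.39750

h = 2, n = 3.
(3h/8)·[y₀ + 3y₁ + 3y₂ + y₃] = 0.75·(-12.53) = -9.39750.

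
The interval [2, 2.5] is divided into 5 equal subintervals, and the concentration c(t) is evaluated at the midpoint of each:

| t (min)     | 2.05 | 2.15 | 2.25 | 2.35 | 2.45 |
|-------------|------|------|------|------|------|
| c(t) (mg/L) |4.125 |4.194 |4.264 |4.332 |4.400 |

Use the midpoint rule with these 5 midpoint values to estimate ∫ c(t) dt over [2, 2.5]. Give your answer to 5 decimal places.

h = 0.1, n = 5.
h·[y(m₁) + y(m₂) + y(m₃) + y(m₄) + y(m₅)] = 0.1·(21.315) = 2.13150.

2.13150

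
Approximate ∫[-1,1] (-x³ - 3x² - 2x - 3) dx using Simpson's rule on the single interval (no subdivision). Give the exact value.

-8

S = (b−a)/6 · [f(-1) + 4f(0) + f(1)] = 0.333333·[(-3) + 4·(-3) + (-9)] = -8.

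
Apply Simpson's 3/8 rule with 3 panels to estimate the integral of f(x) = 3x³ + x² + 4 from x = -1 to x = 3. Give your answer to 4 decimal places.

h = (3 − (-1))/3 = 1.333333.
Nodes x₀,…,x₃ = -1, 0.333333, 1.666667, 3.
f(x) = 3x³ + x² + 4: f₀=2, f₁=4.222222, f₂=20.666667, f₃=94.
(3h/8)·[f₀ + 3f₁ + 3f₂ + f₃] = 0.5·(170.666667) = 85.3333.

85.3333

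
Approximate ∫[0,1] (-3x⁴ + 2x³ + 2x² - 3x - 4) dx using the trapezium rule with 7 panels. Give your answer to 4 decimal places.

-4.9367

h = (1 − 0)/7 = 0.142857.
Nodes x₀,…,x₇ = 0, 0.142857, 0.285714, 0.428571, 0.571429, 0.714286, 0.857143, 1.
f(x) = -3x⁴ + 2x³ + 2x² - 3x - 4: f₀=-4, f₁=-4.383174, f₂=-4.667222, f₃=-4.862141, f₄=-5.007913, f₅=-5.174511, f₆=-5.461891, f₇=-6.
(h/2)·[f₀ + 2f₁ + 2f₂ + 2f₃ + 2f₄ + 2f₅ + 2f₆ + f₇] = 0.071429·(-69.113703) = -4.9367.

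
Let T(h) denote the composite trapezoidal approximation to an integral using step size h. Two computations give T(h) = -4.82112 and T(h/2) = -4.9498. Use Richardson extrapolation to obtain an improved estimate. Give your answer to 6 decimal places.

-4.992693

R = (4·T(h/2) − T(h)) / 3 = (4·(-4.9498) − (-4.82112))/3 = (-14.97808)/3 = -4.992693.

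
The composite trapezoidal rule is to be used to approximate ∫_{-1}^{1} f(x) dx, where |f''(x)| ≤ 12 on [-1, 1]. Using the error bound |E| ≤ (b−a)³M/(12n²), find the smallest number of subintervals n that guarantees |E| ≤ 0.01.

Need 96/(12n²) ≤ 0.01.
n² ≥ 96/(12·0.01) = 800 ⇒ n ≥ 28.2843, so the smallest n is 29.

29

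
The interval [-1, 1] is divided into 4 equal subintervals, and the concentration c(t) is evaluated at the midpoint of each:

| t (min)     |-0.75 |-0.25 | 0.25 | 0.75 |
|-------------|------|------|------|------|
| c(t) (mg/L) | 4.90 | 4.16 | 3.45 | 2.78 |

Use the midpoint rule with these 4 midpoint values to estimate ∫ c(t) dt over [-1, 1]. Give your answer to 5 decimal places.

7.64500

h = 0.5, n = 4.
h·[y(m₁) + y(m₂) + y(m₃) + y(m₄)] = 0.5·(15.29) = 7.64500.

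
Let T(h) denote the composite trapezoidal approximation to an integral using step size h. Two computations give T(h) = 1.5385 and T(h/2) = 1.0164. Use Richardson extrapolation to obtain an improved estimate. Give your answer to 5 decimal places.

0.84237

R = (4·T(h/2) − T(h)) / 3 = (4·1.0164 − 1.5385)/3 = (2.5271)/3 = 0.84237.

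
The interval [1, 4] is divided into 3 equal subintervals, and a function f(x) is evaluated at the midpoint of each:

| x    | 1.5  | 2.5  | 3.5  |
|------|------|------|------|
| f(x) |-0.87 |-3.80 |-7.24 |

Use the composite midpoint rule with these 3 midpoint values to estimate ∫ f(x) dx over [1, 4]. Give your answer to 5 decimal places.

-11.91000

h = 1, n = 3.
h·[y(m₁) + y(m₂) + y(m₃)] = 1·(-11.91) = -11.91000.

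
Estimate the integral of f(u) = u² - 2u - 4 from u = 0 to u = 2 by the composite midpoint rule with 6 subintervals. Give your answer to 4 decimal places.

-9.3519

h = (2 − 0)/6 = 0.333333.
Midpoints m₁,…,m₆ = 0.166667, 0.5, 0.833333, 1.166667, 1.5, 1.833333.
f(m₁)=-4.305556, f(m₂)=-4.75, f(m₃)=-4.972222, f(m₄)=-4.972222, f(m₅)=-4.75, f(m₆)=-4.305556.
h·[f(m₁) + f(m₂) + f(m₃) + f(m₄) + f(m₅) + f(m₆)] = 0.333333·(-28.055556) = -9.3519.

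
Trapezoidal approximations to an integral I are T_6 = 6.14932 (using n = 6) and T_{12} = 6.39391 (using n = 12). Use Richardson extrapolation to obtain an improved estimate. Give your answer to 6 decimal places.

R = (4·T_{12} − T_6) / 3 = (4·6.39391 − 6.14932)/3 = (19.42632)/3 = 6.475440.

6.475440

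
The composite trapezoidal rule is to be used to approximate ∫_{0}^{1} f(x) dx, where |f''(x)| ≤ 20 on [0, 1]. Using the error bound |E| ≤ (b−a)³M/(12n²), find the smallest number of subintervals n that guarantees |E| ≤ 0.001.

41

Need 20/(12n²) ≤ 0.001.
n² ≥ 20/(12·0.001) = 1666.67 ⇒ n ≥ 40.8248, so the smallest n is 41.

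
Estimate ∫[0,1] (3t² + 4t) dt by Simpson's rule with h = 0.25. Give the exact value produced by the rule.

3

h = (1 − 0)/4 = 0.25.
Nodes t₀,…,t₄ = 0, 0.25, 0.5, 0.75, 1.
f(t) = 3t² + 4t: f₀=0, f₁=1.1875, f₂=2.75, f₃=4.6875, f₄=7.
(h/3)·[f₀ + 4f₁ + 2f₂ + 4f₃ + f₄] = 0.083333·(36) = 3.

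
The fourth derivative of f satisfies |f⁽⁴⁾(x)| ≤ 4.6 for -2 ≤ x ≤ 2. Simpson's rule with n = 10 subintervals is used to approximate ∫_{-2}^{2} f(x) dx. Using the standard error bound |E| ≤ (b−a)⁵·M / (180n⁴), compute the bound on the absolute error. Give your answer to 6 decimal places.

|E| ≤ (4)⁵·4.6 / (180·10⁴) = 4710.4/1800000 = 0.002617.

0.002617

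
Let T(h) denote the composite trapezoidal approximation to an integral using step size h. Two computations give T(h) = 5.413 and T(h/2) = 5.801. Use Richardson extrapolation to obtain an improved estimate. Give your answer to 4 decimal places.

5.9303

R = (4·T(h/2) − T(h)) / 3 = (4·5.801 − 5.413)/3 = (17.791)/3 = 5.9303.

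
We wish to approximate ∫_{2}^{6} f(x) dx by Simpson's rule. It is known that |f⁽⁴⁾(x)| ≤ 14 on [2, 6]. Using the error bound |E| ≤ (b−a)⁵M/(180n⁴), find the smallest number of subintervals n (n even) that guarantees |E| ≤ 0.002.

16

Need 14336/(180n⁴) ≤ 0.002.
n⁴ ≥ 14336/(180·0.002) = 39822.2 ⇒ n ≥ 14.1264, so the smallest even n is 16. (n must be even for Simpson's rule.)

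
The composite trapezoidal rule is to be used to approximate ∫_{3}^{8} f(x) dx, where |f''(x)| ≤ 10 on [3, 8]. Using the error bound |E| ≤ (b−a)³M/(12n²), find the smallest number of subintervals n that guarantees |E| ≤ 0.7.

Need 1250/(12n²) ≤ 0.7.
n² ≥ 1250/(12·0.7) = 148.81 ⇒ n ≥ 12.1988, so the smallest n is 13.

13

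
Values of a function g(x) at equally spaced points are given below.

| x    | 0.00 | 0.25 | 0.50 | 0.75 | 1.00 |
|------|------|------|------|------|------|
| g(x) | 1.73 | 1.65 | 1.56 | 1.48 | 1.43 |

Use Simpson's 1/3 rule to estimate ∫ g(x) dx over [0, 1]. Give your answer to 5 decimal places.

h = 0.25, n = 4.
(h/3)·[y₀ + 4y₁ + 2y₂ + 4y₃ + y₄] = 0.083333·(18.80) = 1.56667.

1.56667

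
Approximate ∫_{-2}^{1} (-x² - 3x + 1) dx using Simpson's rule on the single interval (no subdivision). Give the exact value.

S = (b−a)/6 · [f(-2) + 4f(-0.5) + f(1)] = 0.5·[3 + 4·2.25 + (-3)] = 4.5.

4.5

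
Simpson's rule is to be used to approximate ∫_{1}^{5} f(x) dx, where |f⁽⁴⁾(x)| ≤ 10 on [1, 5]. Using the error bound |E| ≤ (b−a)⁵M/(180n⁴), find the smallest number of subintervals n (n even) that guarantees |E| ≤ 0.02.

8

Need 10240/(180n⁴) ≤ 0.02.
n⁴ ≥ 10240/(180·0.02) = 2844.44 ⇒ n ≥ 7.3030, so the smallest even n is 8. (n must be even for Simpson's rule.)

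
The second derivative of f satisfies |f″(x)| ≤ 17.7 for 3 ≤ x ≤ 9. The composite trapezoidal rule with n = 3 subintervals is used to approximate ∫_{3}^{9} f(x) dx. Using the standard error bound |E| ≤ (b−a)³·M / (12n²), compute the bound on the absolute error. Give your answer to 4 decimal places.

|E| ≤ (6)³·17.7 / (12·3²) = 3823.2/108 = 35.4000.

35.4000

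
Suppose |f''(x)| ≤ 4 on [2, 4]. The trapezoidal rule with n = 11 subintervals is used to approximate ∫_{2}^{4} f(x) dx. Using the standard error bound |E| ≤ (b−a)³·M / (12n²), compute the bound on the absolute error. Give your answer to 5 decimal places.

0.02204

|E| ≤ (2)³·4 / (12·11²) = 32/1452 = 0.02204.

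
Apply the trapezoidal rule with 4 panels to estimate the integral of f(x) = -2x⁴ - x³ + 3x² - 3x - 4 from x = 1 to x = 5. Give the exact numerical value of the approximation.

h = (5 − 1)/4 = 1.
Nodes x₀,…,x₄ = 1, 2, 3, 4, 5.
f(x) = -2x⁴ - x³ + 3x² - 3x - 4: f₀=-7, f₁=-38, f₂=-175, f₃=-544, f₄=-1319.
(h/2)·[f₀ + 2f₁ + 2f₂ + 2f₃ + f₄] = 0.5·(-2840) = -1420.

-1420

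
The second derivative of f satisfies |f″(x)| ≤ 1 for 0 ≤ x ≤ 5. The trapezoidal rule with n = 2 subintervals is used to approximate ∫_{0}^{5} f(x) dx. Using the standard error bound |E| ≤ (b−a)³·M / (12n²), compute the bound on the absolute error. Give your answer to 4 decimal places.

|E| ≤ (5)³·1 / (12·2²) = 125/48 = 2.6042.

2.6042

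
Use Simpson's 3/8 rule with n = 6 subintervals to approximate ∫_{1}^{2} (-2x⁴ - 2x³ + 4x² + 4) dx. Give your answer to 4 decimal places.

-6.5671

h = (2 − 1)/6 = 0.166667.
Nodes x₀,…,x₆ = 1, 1.166667, 1.333333, 1.5, 1.666667, 1.833333, 2.
f(x) = -2x⁴ - 2x³ + 4x² + 4: f₀=4, f₁=2.563272, f₂=0.049383, f₃=-3.875, f₄=-9.580247, f₅=-17.473765, f₆=-28.
(3h/8)·[f₀ + 3f₁ + 3f₂ + 2f₃ + 3f₄ + 3f₅ + f₆] = 0.0625·(-105.074074) = -6.5671.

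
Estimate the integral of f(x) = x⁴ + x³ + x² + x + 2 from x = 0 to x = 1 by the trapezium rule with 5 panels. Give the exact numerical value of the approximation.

3.31328

h = (1 − 0)/5 = 0.2.
Nodes x₀,…,x₅ = 0, 0.2, 0.4, 0.6, 0.8, 1.
f(x) = x⁴ + x³ + x² + x + 2: f₀=2, f₁=2.2496, f₂=2.6496, f₃=3.3056, f₄=4.3616, f₅=6.
(h/2)·[f₀ + 2f₁ + 2f₂ + 2f₃ + 2f₄ + f₅] = 0.1·(33.1328) = 3.31328.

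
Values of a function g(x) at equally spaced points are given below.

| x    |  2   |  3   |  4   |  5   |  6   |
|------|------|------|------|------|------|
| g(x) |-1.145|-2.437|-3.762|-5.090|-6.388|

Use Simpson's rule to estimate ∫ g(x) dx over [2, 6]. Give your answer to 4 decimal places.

h = 1, n = 4.
(h/3)·[y₀ + 4y₁ + 2y₂ + 4y₃ + y₄] = 0.333333·(-45.165) = -15.0550.

-15.0550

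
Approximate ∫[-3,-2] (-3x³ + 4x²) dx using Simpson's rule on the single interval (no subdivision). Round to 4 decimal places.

74.0833

S = (b−a)/6 · [f(-3) + 4f(-2.5) + f(-2)] = 0.166667·[117 + 4·71.875 + 40] = 74.0833.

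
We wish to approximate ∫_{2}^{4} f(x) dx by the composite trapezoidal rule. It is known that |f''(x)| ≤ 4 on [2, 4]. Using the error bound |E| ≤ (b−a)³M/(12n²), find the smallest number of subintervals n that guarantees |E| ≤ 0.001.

Need 32/(12n²) ≤ 0.001.
n² ≥ 32/(12·0.001) = 2666.67 ⇒ n ≥ 51.6398, so the smallest n is 52.

52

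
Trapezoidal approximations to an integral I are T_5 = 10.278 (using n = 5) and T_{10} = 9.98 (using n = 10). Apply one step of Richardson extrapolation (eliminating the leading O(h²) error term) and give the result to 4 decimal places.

9.8807

R = (4·T_{10} − T_5) / 3 = (4·9.98 − 10.278)/3 = (29.642)/3 = 9.8807.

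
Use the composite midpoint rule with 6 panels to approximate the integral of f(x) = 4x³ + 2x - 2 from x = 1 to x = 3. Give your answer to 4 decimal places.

83.5556

h = (3 − 1)/6 = 0.333333.
Midpoints m₁,…,m₆ = 1.166667, 1.5, 1.833333, 2.166667, 2.5, 2.833333.
f(m₁)=6.685185, f(m₂)=14.5, f(m₃)=26.314815, f(m₄)=43.018519, f(m₅)=65.5, f(m₆)=94.648148.
h·[f(m₁) + f(m₂) + f(m₃) + f(m₄) + f(m₅) + f(m₆)] = 0.333333·(250.666667) = 83.5556.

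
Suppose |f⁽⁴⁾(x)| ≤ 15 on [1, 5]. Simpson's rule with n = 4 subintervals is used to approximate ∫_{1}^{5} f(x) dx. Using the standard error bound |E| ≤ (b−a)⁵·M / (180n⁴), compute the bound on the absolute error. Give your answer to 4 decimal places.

|E| ≤ (4)⁵·15 / (180·4⁴) = 15360/46080 = 0.3333.

0.3333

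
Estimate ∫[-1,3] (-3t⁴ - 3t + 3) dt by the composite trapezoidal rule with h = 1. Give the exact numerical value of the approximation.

h = (3 − (-1))/4 = 1.
Nodes t₀,…,t₄ = -1, 0, 1, 2, 3.
f(t) = -3t⁴ - 3t + 3: f₀=3, f₁=3, f₂=-3, f₃=-51, f₄=-249.
(h/2)·[f₀ + 2f₁ + 2f₂ + 2f₃ + f₄] = 0.5·(-348) = -174.

-174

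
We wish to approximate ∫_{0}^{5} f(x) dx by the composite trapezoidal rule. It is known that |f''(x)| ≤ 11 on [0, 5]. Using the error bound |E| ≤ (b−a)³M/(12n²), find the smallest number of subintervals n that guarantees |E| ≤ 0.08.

38

Need 1375/(12n²) ≤ 0.08.
n² ≥ 1375/(12·0.08) = 1432.29 ⇒ n ≥ 37.8456, so the smallest n is 38.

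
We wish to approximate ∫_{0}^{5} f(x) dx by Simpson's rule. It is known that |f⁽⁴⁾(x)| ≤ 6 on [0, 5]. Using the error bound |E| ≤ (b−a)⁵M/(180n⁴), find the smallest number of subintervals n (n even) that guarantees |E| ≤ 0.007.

12

Need 18750/(180n⁴) ≤ 0.007.
n⁴ ≥ 18750/(180·0.007) = 14881 ⇒ n ≥ 11.0448, so the smallest even n is 12. (n must be even for Simpson's rule.)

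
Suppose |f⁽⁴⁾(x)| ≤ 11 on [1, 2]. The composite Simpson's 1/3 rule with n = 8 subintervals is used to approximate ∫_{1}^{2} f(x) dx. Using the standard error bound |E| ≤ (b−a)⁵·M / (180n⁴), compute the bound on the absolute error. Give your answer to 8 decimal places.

0.00001492

|E| ≤ (1)⁵·11 / (180·8⁴) = 11/737280 = 0.00001492.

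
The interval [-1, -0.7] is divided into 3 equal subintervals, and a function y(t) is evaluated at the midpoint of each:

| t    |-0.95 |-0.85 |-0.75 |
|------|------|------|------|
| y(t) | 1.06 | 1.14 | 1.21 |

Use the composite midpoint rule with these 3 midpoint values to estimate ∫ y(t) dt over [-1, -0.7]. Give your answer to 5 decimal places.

0.34100

h = 0.1, n = 3.
h·[y(m₁) + y(m₂) + y(m₃)] = 0.1·(3.41) = 0.34100.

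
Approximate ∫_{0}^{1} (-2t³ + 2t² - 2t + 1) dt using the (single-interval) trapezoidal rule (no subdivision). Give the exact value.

T = (b−a)/2 · [f(0) + f(1)] = 0.5·[1 + (-1)] = 0.

0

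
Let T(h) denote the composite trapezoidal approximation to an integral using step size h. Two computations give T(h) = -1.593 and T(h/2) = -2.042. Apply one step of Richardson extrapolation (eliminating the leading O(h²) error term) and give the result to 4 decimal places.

-2.1917

R = (4·T(h/2) − T(h)) / 3 = (4·(-2.042) − (-1.593))/3 = (-6.575)/3 = -2.1917.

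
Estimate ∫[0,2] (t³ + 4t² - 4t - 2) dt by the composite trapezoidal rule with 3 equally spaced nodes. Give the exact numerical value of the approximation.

h = (2 − 0)/2 = 1.
Nodes t₀,…,t₂ = 0, 1, 2.
f(t) = t³ + 4t² - 4t - 2: f₀=-2, f₁=-1, f₂=14.
(h/2)·[f₀ + 2f₁ + f₂] = 0.5·(10) = 5.

5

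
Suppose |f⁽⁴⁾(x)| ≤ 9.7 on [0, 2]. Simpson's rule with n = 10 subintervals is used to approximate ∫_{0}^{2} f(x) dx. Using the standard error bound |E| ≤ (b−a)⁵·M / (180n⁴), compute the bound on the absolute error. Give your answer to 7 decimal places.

0.0001724

|E| ≤ (2)⁵·9.7 / (180·10⁴) = 310.4/1800000 = 0.0001724.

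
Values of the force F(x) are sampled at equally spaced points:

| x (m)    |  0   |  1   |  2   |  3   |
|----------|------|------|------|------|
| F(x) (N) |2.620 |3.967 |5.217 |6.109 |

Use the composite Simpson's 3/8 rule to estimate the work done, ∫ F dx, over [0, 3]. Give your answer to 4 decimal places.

h = 1, n = 3.
(3h/8)·[y₀ + 3y₁ + 3y₂ + y₃] = 0.375·(36.281) = 13.6054.

13.6054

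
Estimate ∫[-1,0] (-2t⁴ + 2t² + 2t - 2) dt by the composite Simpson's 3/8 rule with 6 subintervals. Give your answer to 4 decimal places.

h = (0 − (-1))/6 = 0.166667.
Nodes t₀,…,t₆ = -1, -0.833333, -0.666667, -0.5, -0.333333, -0.166667, 0.
f(t) = -2t⁴ + 2t² + 2t - 2: f₀=-4, f₁=-3.242284, f₂=-2.839506, f₃=-2.625, f₄=-2.469136, f₅=-2.279321, f₆=-2.
(3h/8)·[f₀ + 3f₁ + 3f₂ + 2f₃ + 3f₄ + 3f₅ + f₆] = 0.0625·(-43.740741) = -2.7338.

-2.7338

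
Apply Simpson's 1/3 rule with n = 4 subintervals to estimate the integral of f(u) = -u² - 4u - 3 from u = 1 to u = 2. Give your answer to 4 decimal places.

-11.3333

h = (2 − 1)/4 = 0.25.
Nodes u₀,…,u₄ = 1, 1.25, 1.5, 1.75, 2.
f(u) = -u² - 4u - 3: f₀=-8, f₁=-9.5625, f₂=-11.25, f₃=-13.0625, f₄=-15.
(h/3)·[f₀ + 4f₁ + 2f₂ + 4f₃ + f₄] = 0.083333·(-136) = -11.3333.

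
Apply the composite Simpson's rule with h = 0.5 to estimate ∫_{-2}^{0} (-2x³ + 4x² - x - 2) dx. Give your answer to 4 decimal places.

16.6667

h = (0 − (-2))/4 = 0.5.
Nodes x₀,…,x₄ = -2, -1.5, -1, -0.5, 0.
f(x) = -2x³ + 4x² - x - 2: f₀=32, f₁=15.25, f₂=5, f₃=-0.25, f₄=-2.
(h/3)·[f₀ + 4f₁ + 2f₂ + 4f₃ + f₄] = 0.166667·(100) = 16.6667.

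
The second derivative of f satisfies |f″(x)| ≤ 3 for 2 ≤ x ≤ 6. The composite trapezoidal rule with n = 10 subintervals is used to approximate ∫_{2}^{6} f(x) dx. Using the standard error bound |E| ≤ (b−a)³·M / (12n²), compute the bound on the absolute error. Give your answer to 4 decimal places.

|E| ≤ (4)³·3 / (12·10²) = 192/1200 = 0.1600.

0.1600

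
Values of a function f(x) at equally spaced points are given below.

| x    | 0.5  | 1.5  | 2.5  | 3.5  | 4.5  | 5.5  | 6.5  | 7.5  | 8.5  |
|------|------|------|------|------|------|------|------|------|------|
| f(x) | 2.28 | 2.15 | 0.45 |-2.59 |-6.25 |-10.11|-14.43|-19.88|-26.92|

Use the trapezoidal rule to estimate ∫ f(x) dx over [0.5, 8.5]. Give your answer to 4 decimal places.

h = 1, n = 8.
(h/2)·[y₀ + 2y₁ + 2y₂ + 2y₃ + 2y₄ + 2y₅ + 2y₆ + 2y₇ + y₈] = 0.5·(-125.96) = -62.9800.

-62.9800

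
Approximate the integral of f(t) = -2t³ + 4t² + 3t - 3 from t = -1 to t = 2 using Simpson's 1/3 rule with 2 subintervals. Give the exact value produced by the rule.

h = (2 − (-1))/2 = 1.5.
Nodes t₀,…,t₂ = -1, 0.5, 2.
f(t) = -2t³ + 4t² + 3t - 3: f₀=0, f₁=-0.75, f₂=3.
(h/3)·[f₀ + 4f₁ + f₂] = 0.5·(0) = 0.

0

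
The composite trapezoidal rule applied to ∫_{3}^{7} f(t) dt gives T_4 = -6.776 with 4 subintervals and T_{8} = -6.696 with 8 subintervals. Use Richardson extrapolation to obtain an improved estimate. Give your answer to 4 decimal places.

-6.6693

R = (4·T_{8} − T_4) / 3 = (4·(-6.696) − (-6.776))/3 = (-20.008)/3 = -6.6693.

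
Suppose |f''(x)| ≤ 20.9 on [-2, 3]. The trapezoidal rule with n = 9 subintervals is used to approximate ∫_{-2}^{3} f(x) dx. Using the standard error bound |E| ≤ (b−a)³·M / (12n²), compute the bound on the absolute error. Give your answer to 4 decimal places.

2.6878

|E| ≤ (5)³·20.9 / (12·9²) = 2612.5/972 = 2.6878.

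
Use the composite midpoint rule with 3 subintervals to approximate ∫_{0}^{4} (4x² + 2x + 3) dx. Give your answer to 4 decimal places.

h = (4 − 0)/3 = 1.333333.
Midpoints m₁,…,m₃ = 0.666667, 2, 3.333333.
f(m₁)=6.111111, f(m₂)=23, f(m₃)=54.111111.
h·[f(m₁) + f(m₂) + f(m₃)] = 1.333333·(83.222222) = 110.9630.

110.9630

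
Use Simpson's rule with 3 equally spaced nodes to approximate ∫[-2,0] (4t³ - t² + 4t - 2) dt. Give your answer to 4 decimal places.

-30.6667

h = (0 − (-2))/2 = 1.
Nodes t₀,…,t₂ = -2, -1, 0.
f(t) = 4t³ - t² + 4t - 2: f₀=-46, f₁=-11, f₂=-2.
(h/3)·[f₀ + 4f₁ + f₂] = 0.333333·(-92) = -30.6667.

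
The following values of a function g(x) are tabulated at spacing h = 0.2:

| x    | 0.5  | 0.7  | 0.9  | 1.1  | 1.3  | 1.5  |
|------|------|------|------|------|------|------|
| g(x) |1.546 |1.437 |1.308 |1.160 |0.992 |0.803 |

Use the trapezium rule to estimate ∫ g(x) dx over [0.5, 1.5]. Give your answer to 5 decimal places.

h = 0.2, n = 5.
(h/2)·[y₀ + 2y₁ + 2y₂ + 2y₃ + 2y₄ + y₅] = 0.1·(12.143) = 1.21430.

1.21430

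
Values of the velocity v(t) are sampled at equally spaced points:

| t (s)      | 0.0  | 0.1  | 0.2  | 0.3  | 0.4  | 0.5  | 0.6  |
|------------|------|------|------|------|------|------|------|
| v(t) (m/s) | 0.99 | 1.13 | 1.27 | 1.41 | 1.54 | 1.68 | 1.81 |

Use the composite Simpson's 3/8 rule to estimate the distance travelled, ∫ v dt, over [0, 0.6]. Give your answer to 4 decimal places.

0.8430

h = 0.1, n = 6.
(3h/8)·[y₀ + 3y₁ + 3y₂ + 2y₃ + 3y₄ + 3y₅ + y₆] = 0.0375·(22.48) = 0.8430.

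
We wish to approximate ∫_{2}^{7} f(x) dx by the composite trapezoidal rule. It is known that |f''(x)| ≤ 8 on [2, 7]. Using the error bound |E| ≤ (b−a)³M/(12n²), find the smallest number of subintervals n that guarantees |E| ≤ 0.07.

Need 1000/(12n²) ≤ 0.07.
n² ≥ 1000/(12·0.07) = 1190.48 ⇒ n ≥ 34.5033, so the smallest n is 35.

35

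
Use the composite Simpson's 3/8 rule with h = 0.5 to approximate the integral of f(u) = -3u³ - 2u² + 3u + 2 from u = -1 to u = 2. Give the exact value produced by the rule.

h = (2 − (-1))/6 = 0.5.
Nodes u₀,…,u₆ = -1, -0.5, 0, 0.5, 1, 1.5, 2.
f(u) = -3u³ - 2u² + 3u + 2: f₀=0, f₁=0.375, f₂=2, f₃=2.625, f₄=0, f₅=-8.125, f₆=-24.
(3h/8)·[f₀ + 3f₁ + 3f₂ + 2f₃ + 3f₄ + 3f₅ + f₆] = 0.1875·(-36) = -6.75.

-6.75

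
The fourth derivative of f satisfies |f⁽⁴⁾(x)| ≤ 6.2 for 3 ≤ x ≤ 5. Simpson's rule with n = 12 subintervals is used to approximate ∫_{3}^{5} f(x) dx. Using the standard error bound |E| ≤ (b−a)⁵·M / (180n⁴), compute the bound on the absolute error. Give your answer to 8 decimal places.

0.00005316

|E| ≤ (2)⁵·6.2 / (180·12⁴) = 198.4/3732480 = 0.00005316.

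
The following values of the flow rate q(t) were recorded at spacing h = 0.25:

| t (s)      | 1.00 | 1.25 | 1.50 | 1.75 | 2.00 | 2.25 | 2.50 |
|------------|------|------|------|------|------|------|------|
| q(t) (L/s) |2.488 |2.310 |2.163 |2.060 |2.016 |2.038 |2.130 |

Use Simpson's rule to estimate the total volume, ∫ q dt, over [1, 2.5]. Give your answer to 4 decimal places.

h = 0.25, n = 6.
(h/3)·[y₀ + 4y₁ + 2y₂ + 4y₃ + 2y₄ + 4y₅ + y₆] = 0.083333·(38.608) = 3.2173.

3.2173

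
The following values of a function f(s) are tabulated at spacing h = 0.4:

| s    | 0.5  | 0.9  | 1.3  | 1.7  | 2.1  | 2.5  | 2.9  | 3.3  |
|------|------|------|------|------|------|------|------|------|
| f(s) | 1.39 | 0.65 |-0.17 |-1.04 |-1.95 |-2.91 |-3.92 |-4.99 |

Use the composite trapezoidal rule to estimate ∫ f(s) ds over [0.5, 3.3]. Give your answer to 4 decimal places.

h = 0.4, n = 7.
(h/2)·[y₀ + 2y₁ + 2y₂ + 2y₃ + 2y₄ + 2y₅ + 2y₆ + y₇] = 0.2·(-22.28) = -4.4560.

-4.4560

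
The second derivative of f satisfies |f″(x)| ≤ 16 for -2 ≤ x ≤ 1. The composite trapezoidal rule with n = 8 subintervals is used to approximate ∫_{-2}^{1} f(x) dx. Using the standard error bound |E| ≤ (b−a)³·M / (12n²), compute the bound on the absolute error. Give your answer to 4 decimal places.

0.5625

|E| ≤ (3)³·16 / (12·8²) = 432/768 = 0.5625.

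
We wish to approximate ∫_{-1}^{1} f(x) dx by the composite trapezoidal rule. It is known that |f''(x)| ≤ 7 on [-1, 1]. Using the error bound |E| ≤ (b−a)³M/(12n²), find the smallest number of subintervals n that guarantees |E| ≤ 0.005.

31

Need 56/(12n²) ≤ 0.005.
n² ≥ 56/(12·0.005) = 933.333 ⇒ n ≥ 30.5505, so the smallest n is 31.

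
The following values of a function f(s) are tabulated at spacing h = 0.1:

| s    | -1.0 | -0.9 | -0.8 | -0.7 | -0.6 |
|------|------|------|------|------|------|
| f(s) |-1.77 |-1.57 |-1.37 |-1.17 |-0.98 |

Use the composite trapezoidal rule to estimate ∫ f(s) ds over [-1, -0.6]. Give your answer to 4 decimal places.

h = 0.1, n = 4.
(h/2)·[y₀ + 2y₁ + 2y₂ + 2y₃ + y₄] = 0.05·(-10.97) = -0.5485.

-0.5485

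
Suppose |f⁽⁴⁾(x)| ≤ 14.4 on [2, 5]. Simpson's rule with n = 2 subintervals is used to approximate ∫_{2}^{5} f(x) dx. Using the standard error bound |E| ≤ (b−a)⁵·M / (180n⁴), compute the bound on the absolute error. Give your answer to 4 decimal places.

|E| ≤ (3)⁵·14.4 / (180·2⁴) = 3499.2/2880 = 1.2150.

1.2150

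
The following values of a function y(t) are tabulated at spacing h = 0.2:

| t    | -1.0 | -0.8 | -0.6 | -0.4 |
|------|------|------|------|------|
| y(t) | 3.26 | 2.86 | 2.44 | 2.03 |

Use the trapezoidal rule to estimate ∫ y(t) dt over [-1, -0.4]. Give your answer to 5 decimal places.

h = 0.2, n = 3.
(h/2)·[y₀ + 2y₁ + 2y₂ + y₃] = 0.1·(15.89) = 1.58900.

1.58900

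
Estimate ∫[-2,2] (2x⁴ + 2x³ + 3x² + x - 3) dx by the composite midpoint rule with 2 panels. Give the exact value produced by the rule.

8

h = (2 − (-2))/2 = 2.
Midpoints m₁,…,m₂ = -1, 1.
f(m₁)=-1, f(m₂)=5.
h·[f(m₁) + f(m₂)] = 2·(4) = 8.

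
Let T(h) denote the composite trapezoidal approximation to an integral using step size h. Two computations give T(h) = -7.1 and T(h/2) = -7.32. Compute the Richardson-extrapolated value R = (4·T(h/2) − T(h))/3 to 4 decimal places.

-7.3933

R = (4·T(h/2) − T(h)) / 3 = (4·(-7.32) − (-7.1))/3 = (-22.18)/3 = -7.3933.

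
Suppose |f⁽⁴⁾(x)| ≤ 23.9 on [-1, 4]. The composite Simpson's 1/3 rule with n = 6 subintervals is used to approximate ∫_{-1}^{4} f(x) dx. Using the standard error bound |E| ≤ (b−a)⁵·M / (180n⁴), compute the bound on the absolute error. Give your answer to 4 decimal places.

|E| ≤ (5)⁵·23.9 / (180·6⁴) = 74687.5/233280 = 0.3202.

0.3202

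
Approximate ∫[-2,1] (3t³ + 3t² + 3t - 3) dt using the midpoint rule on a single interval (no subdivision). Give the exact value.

-12.375

M = (b−a)·f(-0.5) = 3·(-4.125) = -12.375.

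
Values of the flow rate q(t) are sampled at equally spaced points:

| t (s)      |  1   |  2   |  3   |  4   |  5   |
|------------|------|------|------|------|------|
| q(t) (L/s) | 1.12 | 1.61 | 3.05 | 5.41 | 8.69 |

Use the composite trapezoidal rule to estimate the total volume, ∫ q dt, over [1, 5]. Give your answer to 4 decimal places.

14.9750

h = 1, n = 4.
(h/2)·[y₀ + 2y₁ + 2y₂ + 2y₃ + y₄] = 0.5·(29.95) = 14.9750.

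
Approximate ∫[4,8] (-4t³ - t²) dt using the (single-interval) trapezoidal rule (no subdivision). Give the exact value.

T = (b−a)/2 · [f(4) + f(8)] = 2·[(-272) + (-2112)] = -4768.

-4768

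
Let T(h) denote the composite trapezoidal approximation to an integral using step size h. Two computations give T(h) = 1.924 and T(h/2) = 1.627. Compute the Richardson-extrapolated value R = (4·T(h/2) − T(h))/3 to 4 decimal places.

1.5280

R = (4·T(h/2) − T(h)) / 3 = (4·1.627 − 1.924)/3 = (4.584)/3 = 1.5280.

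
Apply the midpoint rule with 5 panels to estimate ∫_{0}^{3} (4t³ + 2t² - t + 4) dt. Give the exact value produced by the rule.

104.7

h = (3 − 0)/5 = 0.6.
Midpoints m₁,…,m₅ = 0.3, 0.9, 1.5, 2.1, 2.7.
f(m₁)=3.988, f(m₂)=7.636, f(m₃)=20.5, f(m₄)=47.764, f(m₅)=94.612.
h·[f(m₁) + f(m₂) + f(m₃) + f(m₄) + f(m₅)] = 0.6·(174.5) = 104.7.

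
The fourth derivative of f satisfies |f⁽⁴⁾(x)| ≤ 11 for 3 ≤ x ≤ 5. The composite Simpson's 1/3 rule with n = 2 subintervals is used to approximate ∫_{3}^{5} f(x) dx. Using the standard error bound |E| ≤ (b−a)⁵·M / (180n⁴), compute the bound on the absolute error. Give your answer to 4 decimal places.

|E| ≤ (2)⁵·11 / (180·2⁴) = 352/2880 = 0.1222.

0.1222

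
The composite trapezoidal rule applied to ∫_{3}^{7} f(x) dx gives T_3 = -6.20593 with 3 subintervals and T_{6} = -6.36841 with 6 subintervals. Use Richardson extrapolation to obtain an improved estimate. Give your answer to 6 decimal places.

-6.422570

R = (4·T_{6} − T_3) / 3 = (4·(-6.36841) − (-6.20593))/3 = (-19.26771)/3 = -6.422570.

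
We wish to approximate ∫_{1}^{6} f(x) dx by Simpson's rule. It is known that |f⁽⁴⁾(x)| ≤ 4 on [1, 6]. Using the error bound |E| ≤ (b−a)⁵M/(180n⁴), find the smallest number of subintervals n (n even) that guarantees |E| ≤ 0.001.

Need 12500/(180n⁴) ≤ 0.001.
n⁴ ≥ 12500/(180·0.001) = 69444.4 ⇒ n ≥ 16.2334, so the smallest even n is 18. (n must be even for Simpson's rule.)

18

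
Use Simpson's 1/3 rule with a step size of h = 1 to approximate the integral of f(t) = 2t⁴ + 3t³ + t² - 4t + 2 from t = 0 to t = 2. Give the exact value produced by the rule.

24

h = (2 − 0)/2 = 1.
Nodes t₀,…,t₂ = 0, 1, 2.
f(t) = 2t⁴ + 3t³ + t² - 4t + 2: f₀=2, f₁=4, f₂=54.
(h/3)·[f₀ + 4f₁ + f₂] = 0.333333·(72) = 24.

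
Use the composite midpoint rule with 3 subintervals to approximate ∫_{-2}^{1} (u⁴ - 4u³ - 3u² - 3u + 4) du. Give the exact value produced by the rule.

26.9375

h = (1 − (-2))/3 = 1.
Midpoints m₁,…,m₃ = -1.5, -0.5, 0.5.
f(m₁)=20.3125, f(m₂)=5.3125, f(m₃)=1.3125.
h·[f(m₁) + f(m₂) + f(m₃)] = 1·(26.9375) = 26.9375.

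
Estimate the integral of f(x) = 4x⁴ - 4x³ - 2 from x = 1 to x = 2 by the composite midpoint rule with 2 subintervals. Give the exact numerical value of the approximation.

7.015625

h = (2 − 1)/2 = 0.5.
Midpoints m₁,…,m₂ = 1.25, 1.75.
f(m₁)=-0.046875, f(m₂)=14.078125.
h·[f(m₁) + f(m₂)] = 0.5·(14.03125) = 7.015625.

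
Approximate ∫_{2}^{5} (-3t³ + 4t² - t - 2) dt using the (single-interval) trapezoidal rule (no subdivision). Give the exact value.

-441

T = (b−a)/2 · [f(2) + f(5)] = 1.5·[(-12) + (-282)] = -441.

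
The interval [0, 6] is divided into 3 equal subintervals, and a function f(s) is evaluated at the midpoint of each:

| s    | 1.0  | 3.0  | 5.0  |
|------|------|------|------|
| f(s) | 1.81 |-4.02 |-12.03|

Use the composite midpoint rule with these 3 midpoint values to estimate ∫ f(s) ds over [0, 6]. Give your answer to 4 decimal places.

h = 2, n = 3.
h·[y(m₁) + y(m₂) + y(m₃)] = 2·(-14.24) = -28.4800.

-28.4800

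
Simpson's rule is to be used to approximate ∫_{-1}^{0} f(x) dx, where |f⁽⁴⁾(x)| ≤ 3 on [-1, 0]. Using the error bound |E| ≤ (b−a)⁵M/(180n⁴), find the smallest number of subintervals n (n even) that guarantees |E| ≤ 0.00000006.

Need 3/(180n⁴) ≤ 0.00000006.
n⁴ ≥ 3/(180·0.00000006) = 277778 ⇒ n ≥ 22.9575, so the smallest even n is 24. (n must be even for Simpson's rule.)

24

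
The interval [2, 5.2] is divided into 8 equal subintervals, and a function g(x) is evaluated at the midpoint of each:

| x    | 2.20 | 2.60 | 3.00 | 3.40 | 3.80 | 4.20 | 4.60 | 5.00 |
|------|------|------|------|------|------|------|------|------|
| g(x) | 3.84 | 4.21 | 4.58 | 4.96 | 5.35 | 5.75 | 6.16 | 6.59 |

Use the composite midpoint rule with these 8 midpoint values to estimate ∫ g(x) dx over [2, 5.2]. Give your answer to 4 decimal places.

h = 0.4, n = 8.
h·[y(m₁) + y(m₂) + y(m₃) + y(m₄) + y(m₅) + y(m₆) + y(m₇) + y(m₈)] = 0.4·(41.44) = 16.5760.

16.5760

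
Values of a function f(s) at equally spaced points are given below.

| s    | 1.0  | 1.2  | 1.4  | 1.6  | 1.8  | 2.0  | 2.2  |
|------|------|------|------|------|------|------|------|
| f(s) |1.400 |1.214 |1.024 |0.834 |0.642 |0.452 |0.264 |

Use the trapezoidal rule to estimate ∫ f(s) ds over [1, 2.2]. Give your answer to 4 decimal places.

h = 0.2, n = 6.
(h/2)·[y₀ + 2y₁ + 2y₂ + 2y₃ + 2y₄ + 2y₅ + y₆] = 0.1·(9.996) = 0.9996.

0.9996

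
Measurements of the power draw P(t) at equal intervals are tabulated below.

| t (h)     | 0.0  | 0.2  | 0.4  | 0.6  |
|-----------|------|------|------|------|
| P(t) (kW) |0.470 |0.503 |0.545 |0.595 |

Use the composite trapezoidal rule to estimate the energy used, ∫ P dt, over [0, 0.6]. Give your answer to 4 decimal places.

h = 0.2, n = 3.
(h/2)·[y₀ + 2y₁ + 2y₂ + y₃] = 0.1·(3.161) = 0.3161.

0.3161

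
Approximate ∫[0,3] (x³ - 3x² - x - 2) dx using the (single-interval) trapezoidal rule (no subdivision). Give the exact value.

-10.5

T = (b−a)/2 · [f(0) + f(3)] = 1.5·[(-2) + (-5)] = -10.5.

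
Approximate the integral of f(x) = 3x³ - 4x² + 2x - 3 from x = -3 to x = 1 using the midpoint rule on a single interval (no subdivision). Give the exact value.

M = (b−a)·f(-1) = 4·(-12) = -48.

-48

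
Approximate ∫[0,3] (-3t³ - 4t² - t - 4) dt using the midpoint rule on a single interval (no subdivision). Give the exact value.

-73.875

M = (b−a)·f(1.5) = 3·(-24.625) = -73.875.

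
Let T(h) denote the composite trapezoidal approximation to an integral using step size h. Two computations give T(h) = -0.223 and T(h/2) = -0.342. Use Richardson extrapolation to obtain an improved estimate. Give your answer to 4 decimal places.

R = (4·T(h/2) − T(h)) / 3 = (4·(-0.342) − (-0.223))/3 = (-1.145)/3 = -0.3817.

-0.3817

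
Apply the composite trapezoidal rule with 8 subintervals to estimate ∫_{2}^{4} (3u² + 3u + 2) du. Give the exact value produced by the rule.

78.0625

h = (4 − 2)/8 = 0.25.
Nodes u₀,…,u₈ = 2, 2.25, 2.5, 2.75, 3, 3.25, 3.5, 3.75, 4.
f(u) = 3u² + 3u + 2: f₀=20, f₁=23.9375, f₂=28.25, f₃=32.9375, f₄=38, f₅=43.4375, f₆=49.25, f₇=55.4375, f₈=62.
(h/2)·[f₀ + 2f₁ + 2f₂ + 2f₃ + 2f₄ + 2f₅ + 2f₆ + 2f₇ + f₈] = 0.125·(624.5) = 78.0625.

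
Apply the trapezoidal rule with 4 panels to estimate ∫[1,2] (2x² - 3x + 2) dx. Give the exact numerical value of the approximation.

2.1875

h = (2 − 1)/4 = 0.25.
Nodes x₀,…,x₄ = 1, 1.25, 1.5, 1.75, 2.
f(x) = 2x² - 3x + 2: f₀=1, f₁=1.375, f₂=2, f₃=2.875, f₄=4.
(h/2)·[f₀ + 2f₁ + 2f₂ + 2f₃ + f₄] = 0.125·(17.5) = 2.1875.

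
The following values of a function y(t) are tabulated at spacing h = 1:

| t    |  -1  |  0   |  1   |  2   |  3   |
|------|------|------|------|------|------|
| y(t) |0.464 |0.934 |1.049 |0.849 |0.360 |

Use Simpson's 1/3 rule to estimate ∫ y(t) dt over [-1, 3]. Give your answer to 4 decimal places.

3.3513

h = 1, n = 4.
(h/3)·[y₀ + 4y₁ + 2y₂ + 4y₃ + y₄] = 0.333333·(10.054) = 3.3513.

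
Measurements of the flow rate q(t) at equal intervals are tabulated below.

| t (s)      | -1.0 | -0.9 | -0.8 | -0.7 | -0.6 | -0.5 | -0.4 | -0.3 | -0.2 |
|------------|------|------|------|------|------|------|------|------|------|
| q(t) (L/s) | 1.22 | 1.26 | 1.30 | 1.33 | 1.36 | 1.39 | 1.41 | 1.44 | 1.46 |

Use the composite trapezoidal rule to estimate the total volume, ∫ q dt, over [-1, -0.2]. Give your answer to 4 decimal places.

h = 0.1, n = 8.
(h/2)·[y₀ + 2y₁ + 2y₂ + 2y₃ + 2y₄ + 2y₅ + 2y₆ + 2y₇ + y₈] = 0.05·(21.66) = 1.0830.

1.0830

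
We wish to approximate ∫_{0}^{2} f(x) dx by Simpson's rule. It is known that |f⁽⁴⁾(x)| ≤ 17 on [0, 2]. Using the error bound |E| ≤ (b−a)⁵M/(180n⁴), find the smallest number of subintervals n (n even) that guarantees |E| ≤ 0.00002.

20

Need 544/(180n⁴) ≤ 0.00002.
n⁴ ≥ 544/(180·0.00002) = 151111 ⇒ n ≥ 19.7162, so the smallest even n is 20. (n must be even for Simpson's rule.)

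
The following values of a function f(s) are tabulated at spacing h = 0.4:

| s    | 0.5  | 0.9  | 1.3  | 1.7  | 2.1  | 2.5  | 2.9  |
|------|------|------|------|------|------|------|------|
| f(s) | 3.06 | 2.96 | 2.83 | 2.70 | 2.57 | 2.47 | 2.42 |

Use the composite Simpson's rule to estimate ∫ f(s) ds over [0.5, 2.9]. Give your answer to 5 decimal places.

6.50667

h = 0.4, n = 6.
(h/3)·[y₀ + 4y₁ + 2y₂ + 4y₃ + 2y₄ + 4y₅ + y₆] = 0.133333·(48.80) = 6.50667.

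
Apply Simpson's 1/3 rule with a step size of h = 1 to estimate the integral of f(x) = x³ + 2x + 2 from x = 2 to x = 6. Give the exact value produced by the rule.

h = (6 − 2)/4 = 1.
Nodes x₀,…,x₄ = 2, 3, 4, 5, 6.
f(x) = x³ + 2x + 2: f₀=14, f₁=35, f₂=74, f₃=137, f₄=230.
(h/3)·[f₀ + 4f₁ + 2f₂ + 4f₃ + f₄] = 0.333333·(1080) = 360.

360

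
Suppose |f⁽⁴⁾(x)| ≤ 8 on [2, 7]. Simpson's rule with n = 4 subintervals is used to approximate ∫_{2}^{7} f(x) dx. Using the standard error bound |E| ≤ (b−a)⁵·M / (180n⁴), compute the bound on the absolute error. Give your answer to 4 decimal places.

|E| ≤ (5)⁵·8 / (180·4⁴) = 25000/46080 = 0.5425.

0.5425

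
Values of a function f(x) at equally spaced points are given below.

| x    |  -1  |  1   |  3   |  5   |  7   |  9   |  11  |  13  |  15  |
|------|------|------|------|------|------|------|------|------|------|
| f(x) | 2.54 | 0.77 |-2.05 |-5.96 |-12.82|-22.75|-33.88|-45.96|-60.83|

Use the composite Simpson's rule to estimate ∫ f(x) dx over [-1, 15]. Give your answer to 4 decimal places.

h = 2, n = 8.
(h/3)·[y₀ + 4y₁ + 2y₂ + 4y₃ + 2y₄ + 4y₅ + 2y₆ + 4y₇ + y₈] = 0.666667·(-451.39) = -300.9267.

-300.9267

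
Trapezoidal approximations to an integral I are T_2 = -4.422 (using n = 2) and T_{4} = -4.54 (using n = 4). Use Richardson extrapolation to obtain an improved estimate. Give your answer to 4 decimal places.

-4.5793

R = (4·T_{4} − T_2) / 3 = (4·(-4.54) − (-4.422))/3 = (-13.738)/3 = -4.5793.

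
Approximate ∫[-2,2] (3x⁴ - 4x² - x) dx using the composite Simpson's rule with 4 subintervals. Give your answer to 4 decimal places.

h = (2 − (-2))/4 = 1.
Nodes x₀,…,x₄ = -2, -1, 0, 1, 2.
f(x) = 3x⁴ - 4x² - x: f₀=34, f₁=0, f₂=0, f₃=-2, f₄=30.
(h/3)·[f₀ + 4f₁ + 2f₂ + 4f₃ + f₄] = 0.333333·(56) = 18.6667.

18.6667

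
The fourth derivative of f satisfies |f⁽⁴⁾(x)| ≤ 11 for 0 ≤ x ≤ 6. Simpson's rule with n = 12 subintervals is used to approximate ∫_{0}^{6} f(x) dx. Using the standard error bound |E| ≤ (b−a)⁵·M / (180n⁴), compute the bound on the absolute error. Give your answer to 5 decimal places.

|E| ≤ (6)⁵·11 / (180·12⁴) = 85536/3732480 = 0.02292.

0.02292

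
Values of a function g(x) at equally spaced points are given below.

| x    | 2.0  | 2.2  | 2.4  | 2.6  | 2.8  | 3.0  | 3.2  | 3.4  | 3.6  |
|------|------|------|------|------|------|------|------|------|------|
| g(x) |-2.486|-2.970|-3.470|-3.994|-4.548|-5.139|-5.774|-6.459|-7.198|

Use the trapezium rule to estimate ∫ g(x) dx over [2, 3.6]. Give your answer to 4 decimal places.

-7.4392

h = 0.2, n = 8.
(h/2)·[y₀ + 2y₁ + 2y₂ + 2y₃ + 2y₄ + 2y₅ + 2y₆ + 2y₇ + y₈] = 0.1·(-74.392) = -7.4392.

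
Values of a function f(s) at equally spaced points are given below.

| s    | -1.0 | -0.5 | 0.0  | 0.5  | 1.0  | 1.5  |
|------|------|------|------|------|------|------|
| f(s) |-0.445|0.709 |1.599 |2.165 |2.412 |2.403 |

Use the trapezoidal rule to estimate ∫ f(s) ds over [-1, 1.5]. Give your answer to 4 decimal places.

3.9320

h = 0.5, n = 5.
(h/2)·[y₀ + 2y₁ + 2y₂ + 2y₃ + 2y₄ + y₅] = 0.25·(15.728) = 3.9320.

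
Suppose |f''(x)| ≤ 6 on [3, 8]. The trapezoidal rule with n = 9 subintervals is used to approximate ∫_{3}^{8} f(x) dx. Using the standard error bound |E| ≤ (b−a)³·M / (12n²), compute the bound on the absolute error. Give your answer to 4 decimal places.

0.7716

|E| ≤ (5)³·6 / (12·9²) = 750/972 = 0.7716.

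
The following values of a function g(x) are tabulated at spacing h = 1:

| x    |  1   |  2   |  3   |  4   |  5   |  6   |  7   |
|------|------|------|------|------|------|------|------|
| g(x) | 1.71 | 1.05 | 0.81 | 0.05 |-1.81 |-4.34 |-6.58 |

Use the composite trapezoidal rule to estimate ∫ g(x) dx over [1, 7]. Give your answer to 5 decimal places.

h = 1, n = 6.
(h/2)·[y₀ + 2y₁ + 2y₂ + 2y₃ + 2y₄ + 2y₅ + y₆] = 0.5·(-13.35) = -6.67500.

-6.67500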